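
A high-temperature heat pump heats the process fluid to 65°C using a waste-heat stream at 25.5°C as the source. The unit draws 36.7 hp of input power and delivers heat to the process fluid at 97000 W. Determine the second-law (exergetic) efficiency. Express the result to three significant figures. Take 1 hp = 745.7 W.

0.414

Converting, Q̇_H = 97000 W = 130.1 hp, so COP_actual = Q̇_H/Ẇ = 130.1/36.70 = 3.544.
In absolute terms T_C = 298.65 K and T_H = 338.15 K, so ΔT = 39.50 K.
COP_Carnot = T_H/ΔT = 338.15/39.50 = 8.561.
η_II = COP_actual/COP_Carnot = 3.544/8.561 = 0.4140.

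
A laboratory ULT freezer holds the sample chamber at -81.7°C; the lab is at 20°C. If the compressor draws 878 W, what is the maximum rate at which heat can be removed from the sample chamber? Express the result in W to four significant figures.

1653 W

In absolute terms T_C = 191.45 K and T_H = 293.15 K, so ΔT = 101.7 K.
COP_Carnot = T_C/ΔT = 191.45/101.7 = 1.882.
Q̇_max = COP_Carnot × Ẇ = 1.882 × 878.0 W = 1653 W.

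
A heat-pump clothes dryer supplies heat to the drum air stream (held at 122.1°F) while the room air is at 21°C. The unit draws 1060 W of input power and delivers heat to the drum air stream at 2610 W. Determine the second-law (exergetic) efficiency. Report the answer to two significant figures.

COP_actual = Q̇_H/Ẇ = 2610/1060 = 2.462.
In absolute terms T_C = 294.15 K and T_H = 323.21 K, so ΔT = 29.06 K.
COP_Carnot = T_H/ΔT = 323.21/29.06 = 11.12.
η_II = COP_actual/COP_Carnot = 2.462/11.12 = 0.2214.

0.22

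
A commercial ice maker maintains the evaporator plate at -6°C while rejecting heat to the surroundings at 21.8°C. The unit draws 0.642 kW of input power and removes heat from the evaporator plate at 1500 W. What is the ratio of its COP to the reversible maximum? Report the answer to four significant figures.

Converting, Q̇_C = 1500 W = 1.500 kW, so COP_actual = Q̇_C/Ẇ = 1.500/0.6420 = 2.336.
In absolute terms T_C = 267.15 K and T_H = 294.95 K, so ΔT = 27.80 K.
COP_Carnot = T_C/ΔT = 267.15/27.80 = 9.610.
η_II = COP_actual/COP_Carnot = 2.336/9.610 = 0.2431.

0.2431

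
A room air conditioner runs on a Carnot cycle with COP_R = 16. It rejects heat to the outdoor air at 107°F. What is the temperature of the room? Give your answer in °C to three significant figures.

23.1 °C

For a Carnot refrigerator COP_R = T_C/(T_H − T_C), so T_C = COP·T_H/(1 + COP).
With T_H = 314.82 K, T_C = 16 × 314.82/17.00 = 296.30 K.
Converting, 296.30 K = 23.15°C.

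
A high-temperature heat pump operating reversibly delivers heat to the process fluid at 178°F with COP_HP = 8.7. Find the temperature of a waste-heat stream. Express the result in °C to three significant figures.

40.4 °C

COP_HP = T_H/(T_H − T_C) gives T_H − T_C = T_H/COP.
With T_H = 354.26 K, T_C = 354.26 × (1 − 1/8.7) = 313.54 K.
Converting, 313.54 K = 40.39°C.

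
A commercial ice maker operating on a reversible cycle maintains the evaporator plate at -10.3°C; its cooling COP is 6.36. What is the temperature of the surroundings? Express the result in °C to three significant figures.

31.0 °C

COP_R = T_C/(T_H − T_C) gives T_H − T_C = T_C/COP.
With T_C = 262.85 K, T_H = 262.85 × (1 + 1/6.36) = 304.18 K.
Converting, 304.18 K = 31.03°C.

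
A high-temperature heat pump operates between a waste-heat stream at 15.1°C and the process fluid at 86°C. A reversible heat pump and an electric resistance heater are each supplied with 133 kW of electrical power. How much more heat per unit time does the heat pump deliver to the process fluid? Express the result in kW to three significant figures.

541 kW

In absolute terms T_C = 288.25 K and T_H = 359.15 K, so ΔT = 70.90 K.
COP_Carnot = T_H/ΔT = 359.15/70.90 = 5.066.
The heat pump delivers Q̇_H = COP × Ẇ = 673.7 kW; the resistance heater delivers Ẇ = 133.0 kW.
Extra = (COP − 1)·Ẇ = 540.7 kW.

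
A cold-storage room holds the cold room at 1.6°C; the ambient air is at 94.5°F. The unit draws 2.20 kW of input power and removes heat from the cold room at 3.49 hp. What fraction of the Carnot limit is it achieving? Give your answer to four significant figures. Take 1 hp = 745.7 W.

0.1426

Converting, Q̇_C = 3.490 hp = 2.602 kW, so COP_actual = Q̇_C/Ẇ = 2.602/2.200 = 1.183.
In absolute terms T_C = 274.75 K and T_H = 307.87 K, so ΔT = 33.12 K.
COP_Carnot = T_C/ΔT = 274.75/33.12 = 8.295.
η_II = COP_actual/COP_Carnot = 1.183/8.295 = 0.1426.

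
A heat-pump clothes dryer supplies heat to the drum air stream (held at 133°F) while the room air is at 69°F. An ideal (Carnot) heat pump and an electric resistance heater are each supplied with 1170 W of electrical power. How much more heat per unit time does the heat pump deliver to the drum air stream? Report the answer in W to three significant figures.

In absolute terms T_C = 293.71 K and T_H = 329.26 K, so ΔT = 35.56 K.
COP_Carnot = T_H/ΔT = 329.26/35.56 = 9.260.
The heat pump delivers Q̇_H = COP × Ẇ = 10830 W; the resistance heater delivers Ẇ = 1170 W.
Extra = (COP − 1)·Ẇ = 9665 W.

9660 W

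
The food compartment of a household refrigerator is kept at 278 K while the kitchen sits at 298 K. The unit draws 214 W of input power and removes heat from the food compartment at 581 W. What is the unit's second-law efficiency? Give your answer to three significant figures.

0.195

COP_actual = Q̇_C/Ẇ = 581.0/214.0 = 2.715.
The reservoir spacing is ΔT = 298 − 278 = 20.00 K.
COP_Carnot = T_C/ΔT = 278.00/20.00 = 13.90.
η_II = COP_actual/COP_Carnot = 2.715/13.90 = 0.1953.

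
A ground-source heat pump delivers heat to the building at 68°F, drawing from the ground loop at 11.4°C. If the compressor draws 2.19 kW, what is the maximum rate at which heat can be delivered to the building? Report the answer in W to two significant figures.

In absolute terms T_C = 284.55 K and T_H = 293.15 K, so ΔT = 8.600 K.
COP_Carnot = T_H/ΔT = 293.15/8.600 = 34.09.
Q̇_max = COP_Carnot × Ẇ = 34.09 × 2.190 kW = 74.65 kW = 74650 W.

75000 W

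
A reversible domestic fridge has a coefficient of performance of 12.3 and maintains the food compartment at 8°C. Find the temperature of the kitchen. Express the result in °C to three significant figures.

COP_R = T_C/(T_H − T_C) gives T_H − T_C = T_C/COP.
With T_C = 281.15 K, T_H = 281.15 × (1 + 1/12.3) = 304.01 K.
Converting, 304.01 K = 30.86°C.

30.9 °C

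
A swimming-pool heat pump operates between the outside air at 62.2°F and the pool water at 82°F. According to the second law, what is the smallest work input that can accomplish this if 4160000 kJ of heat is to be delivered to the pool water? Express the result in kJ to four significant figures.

In absolute terms T_C = 289.93 K and T_H = 300.93 K, so ΔT = 11.00 K.
The reversible limit is COP_HP = T_H/ΔT = 27.36, so W_min = Q_H/COP = Q_H·ΔT/T_H.
W_min = 4160000 × 11.00/300.93 = 152100 kJ.

152100 kJ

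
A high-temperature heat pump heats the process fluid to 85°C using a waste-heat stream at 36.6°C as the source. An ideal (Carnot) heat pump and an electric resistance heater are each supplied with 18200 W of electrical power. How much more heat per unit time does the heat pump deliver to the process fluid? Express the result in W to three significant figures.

In absolute terms T_C = 309.75 K and T_H = 358.15 K, so ΔT = 48.40 K.
COP_Carnot = T_H/ΔT = 358.15/48.40 = 7.400.
The heat pump delivers Q̇_H = COP × Ẇ = 134700 W; the resistance heater delivers Ẇ = 18200 W.
Extra = (COP − 1)·Ẇ = 116500 W.

116000 W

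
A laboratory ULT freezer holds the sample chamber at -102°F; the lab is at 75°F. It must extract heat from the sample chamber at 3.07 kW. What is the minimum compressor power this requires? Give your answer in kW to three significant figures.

1.52 kW

In absolute terms T_C = 198.71 K and T_H = 297.04 K, so ΔT = 98.33 K.
COP_Carnot = T_C/ΔT = 198.71/98.33 = 2.021.
Ẇ_min = Q̇/COP_Carnot = 3.070/2.021 = 1.519 kW.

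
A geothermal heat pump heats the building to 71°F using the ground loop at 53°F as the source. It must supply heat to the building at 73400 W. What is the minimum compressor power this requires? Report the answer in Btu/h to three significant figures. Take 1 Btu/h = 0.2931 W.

8490 Btu/h

In absolute terms T_C = 284.82 K and T_H = 294.82 K, so ΔT = 10.00 K.
COP_Carnot = T_H/ΔT = 294.82/10.00 = 29.48.
Ẇ_min = Q̇/COP_Carnot = 73400/29.48 = 2490 W = 8494 Btu/h.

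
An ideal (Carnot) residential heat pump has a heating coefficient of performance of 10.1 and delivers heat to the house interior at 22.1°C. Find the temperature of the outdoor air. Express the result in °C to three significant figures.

-7.13 °C

COP_HP = T_H/(T_H − T_C) gives T_H − T_C = T_H/COP.
With T_H = 295.25 K, T_C = 295.25 × (1 − 1/10.1) = 266.02 K.
Converting, 266.02 K = -7.13°C.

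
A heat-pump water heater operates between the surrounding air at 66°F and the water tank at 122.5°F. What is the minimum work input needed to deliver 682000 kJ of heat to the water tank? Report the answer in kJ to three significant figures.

66200 kJ

In absolute terms T_C = 292.04 K and T_H = 323.43 K, so ΔT = 31.39 K.
The reversible limit is COP_HP = T_H/ΔT = 10.30, so W_min = Q_H/COP = Q_H·ΔT/T_H.
W_min = 682000 × 31.39/323.43 = 66190 kJ.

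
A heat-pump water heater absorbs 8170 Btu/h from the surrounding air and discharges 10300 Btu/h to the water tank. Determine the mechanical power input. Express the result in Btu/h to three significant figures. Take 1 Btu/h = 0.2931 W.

2130 Btu/h

For a cyclic device the first law requires Q̇_H = Q̇_C + Ẇ.
Ẇ = Q̇_H − Q̇_C = 2130 Btu/h.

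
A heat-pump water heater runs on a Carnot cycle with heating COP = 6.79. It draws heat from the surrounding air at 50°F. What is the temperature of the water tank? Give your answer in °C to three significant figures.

58.9 °C

COP_HP = T_H/(T_H − T_C) rearranges to T_H = COP·T_C/(COP − 1).
With T_C = 283.15 K, T_H = 6.79 × 283.15/5.790 = 332.05 K.
Converting, 332.05 K = 58.90°C.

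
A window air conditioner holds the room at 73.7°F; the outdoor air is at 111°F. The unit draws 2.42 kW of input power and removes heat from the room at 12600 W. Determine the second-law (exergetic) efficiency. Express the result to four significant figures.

Converting, Q̇_C = 12600 W = 12.60 kW, so COP_actual = Q̇_C/Ẇ = 12.60/2.420 = 5.207.
In absolute terms T_C = 296.32 K and T_H = 317.04 K, so ΔT = 20.72 K.
COP_Carnot = T_C/ΔT = 296.32/20.72 = 14.30.
η_II = COP_actual/COP_Carnot = 5.207/14.30 = 0.3641.

0.3641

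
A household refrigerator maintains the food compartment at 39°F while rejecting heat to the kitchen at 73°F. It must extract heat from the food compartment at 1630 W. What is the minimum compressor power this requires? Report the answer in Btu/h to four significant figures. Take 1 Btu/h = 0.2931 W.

379.2 Btu/h

In absolute terms T_C = 277.04 K and T_H = 295.93 K, so ΔT = 18.89 K.
COP_Carnot = T_C/ΔT = 277.04/18.89 = 14.67.
Ẇ_min = Q̇/COP_Carnot = 1630/14.67 = 111.1 W = 379.2 Btu/h.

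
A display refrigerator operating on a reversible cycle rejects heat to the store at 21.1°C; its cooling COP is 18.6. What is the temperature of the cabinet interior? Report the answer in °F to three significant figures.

43.0 °F

For a Carnot refrigerator COP_R = T_C/(T_H − T_C), so T_C = COP·T_H/(1 + COP).
With T_H = 294.25 K, T_C = 18.6 × 294.25/19.60 = 279.24 K.
Converting, 279.24 K = 42.96°F.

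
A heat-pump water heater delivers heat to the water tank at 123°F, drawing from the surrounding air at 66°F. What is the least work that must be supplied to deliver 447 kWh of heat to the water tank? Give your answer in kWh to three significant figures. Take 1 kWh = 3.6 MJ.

In absolute terms T_C = 292.04 K and T_H = 323.71 K, so ΔT = 31.67 K.
The reversible limit is COP_HP = T_H/ΔT = 10.22, so W_min = Q_H/COP = Q_H·ΔT/T_H.
W_min = 447.0 × 31.67/323.71 = 43.73 kWh.

43.7 kWh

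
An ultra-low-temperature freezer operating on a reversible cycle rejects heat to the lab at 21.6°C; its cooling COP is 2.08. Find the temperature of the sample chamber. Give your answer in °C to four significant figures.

For a Carnot refrigerator COP_R = T_C/(T_H − T_C), so T_C = COP·T_H/(1 + COP).
With T_H = 294.75 K, T_C = 2.08 × 294.75/3.080 = 199.05 K.
Converting, 199.05 K = -74.10°C.

-74.10 °C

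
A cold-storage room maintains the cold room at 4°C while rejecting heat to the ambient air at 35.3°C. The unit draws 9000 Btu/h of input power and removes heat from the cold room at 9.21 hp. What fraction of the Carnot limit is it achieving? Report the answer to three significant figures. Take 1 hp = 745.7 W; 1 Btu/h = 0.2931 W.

Converting, Q̇_C = 9.210 hp = 23430 Btu/h, so COP_actual = Q̇_C/Ẇ = 23430/9000 = 2.604.
In absolute terms T_C = 277.15 K and T_H = 308.45 K, so ΔT = 31.30 K.
COP_Carnot = T_C/ΔT = 277.15/31.30 = 8.855.
η_II = COP_actual/COP_Carnot = 2.604/8.855 = 0.2940.

0.294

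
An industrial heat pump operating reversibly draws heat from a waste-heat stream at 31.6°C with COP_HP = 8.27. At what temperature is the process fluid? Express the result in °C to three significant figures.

73.5 °C

COP_HP = T_H/(T_H − T_C) rearranges to T_H = COP·T_C/(COP − 1).
With T_C = 304.75 K, T_H = 8.27 × 304.75/7.270 = 346.67 K.
Converting, 346.67 K = 73.52°C.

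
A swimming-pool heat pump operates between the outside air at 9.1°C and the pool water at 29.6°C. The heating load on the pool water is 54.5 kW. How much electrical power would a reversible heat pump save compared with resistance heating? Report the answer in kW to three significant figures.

50.8 kW

In absolute terms T_C = 282.25 K and T_H = 302.75 K, so ΔT = 20.50 K.
COP_Carnot = T_H/ΔT = 302.75/20.50 = 14.77.
Resistance heating needs Ẇ_res = Q̇_H = 54.50 kW; the reversible heat pump needs only Ẇ_hp = Q̇_H/COP = 3.690 kW.
Saving = 54.50 − 3.690 = 50.81 kW.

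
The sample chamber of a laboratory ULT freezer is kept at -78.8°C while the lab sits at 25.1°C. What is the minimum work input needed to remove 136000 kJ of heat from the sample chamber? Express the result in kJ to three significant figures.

72700 kJ

In absolute terms T_C = 194.35 K and T_H = 298.25 K, so ΔT = 103.9 K.
The reversible limit is COP_R = T_C/ΔT = 1.871, so W_min = Q_C/COP = Q_C·ΔT/T_C.
W_min = 136000 × 103.9/194.35 = 72710 kJ.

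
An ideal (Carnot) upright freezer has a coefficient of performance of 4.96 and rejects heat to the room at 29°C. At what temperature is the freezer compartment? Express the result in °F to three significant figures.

For a Carnot refrigerator COP_R = T_C/(T_H − T_C), so T_C = COP·T_H/(1 + COP).
With T_H = 302.15 K, T_C = 4.96 × 302.15/5.960 = 251.45 K.
Converting, 251.45 K = -7.05°F.

-7.05 °F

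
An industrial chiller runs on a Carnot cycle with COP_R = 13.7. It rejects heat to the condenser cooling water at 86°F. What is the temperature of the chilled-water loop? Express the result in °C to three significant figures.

For a Carnot refrigerator COP_R = T_C/(T_H − T_C), so T_C = COP·T_H/(1 + COP).
With T_H = 303.15 K, T_C = 13.7 × 303.15/14.70 = 282.53 K.
Converting, 282.53 K = 9.38°C.

9.38 °C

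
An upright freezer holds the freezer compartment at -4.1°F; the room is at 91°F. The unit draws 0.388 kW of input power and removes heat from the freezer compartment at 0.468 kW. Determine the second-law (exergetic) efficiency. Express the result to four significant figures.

COP_actual = Q̇_C/Ẇ = 0.4680/0.3880 = 1.206.
In absolute terms T_C = 253.09 K and T_H = 305.93 K, so ΔT = 52.83 K.
COP_Carnot = T_C/ΔT = 253.09/52.83 = 4.790.
η_II = COP_actual/COP_Carnot = 1.206/4.790 = 0.2518.

0.2518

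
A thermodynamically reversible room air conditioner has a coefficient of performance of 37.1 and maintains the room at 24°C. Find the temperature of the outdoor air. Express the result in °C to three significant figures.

32.0 °C

COP_R = T_C/(T_H − T_C) gives T_H − T_C = T_C/COP.
With T_C = 297.15 K, T_H = 297.15 × (1 + 1/37.1) = 305.16 K.
Converting, 305.16 K = 32.01°C.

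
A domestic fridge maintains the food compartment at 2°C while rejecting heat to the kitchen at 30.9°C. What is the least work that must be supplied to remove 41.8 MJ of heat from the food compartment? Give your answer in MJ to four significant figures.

In absolute terms T_C = 275.15 K and T_H = 304.05 K, so ΔT = 28.90 K.
The reversible limit is COP_R = T_C/ΔT = 9.521, so W_min = Q_C/COP = Q_C·ΔT/T_C.
W_min = 41.80 × 28.90/275.15 = 4.390 MJ.

4.390 MJ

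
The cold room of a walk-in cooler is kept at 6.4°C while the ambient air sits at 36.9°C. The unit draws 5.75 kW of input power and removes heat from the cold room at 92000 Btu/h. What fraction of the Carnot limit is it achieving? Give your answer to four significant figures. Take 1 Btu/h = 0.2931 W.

Converting, Q̇_C = 92000 Btu/h = 26.97 kW, so COP_actual = Q̇_C/Ẇ = 26.97/5.750 = 4.690.
In absolute terms T_C = 279.55 K and T_H = 310.05 K, so ΔT = 30.50 K.
COP_Carnot = T_C/ΔT = 279.55/30.50 = 9.166.
η_II = COP_actual/COP_Carnot = 4.690/9.166 = 0.5117.

0.5117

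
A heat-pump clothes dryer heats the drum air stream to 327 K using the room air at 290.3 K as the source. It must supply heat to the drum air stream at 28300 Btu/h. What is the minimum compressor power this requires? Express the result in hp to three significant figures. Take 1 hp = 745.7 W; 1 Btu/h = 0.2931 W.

The reservoir spacing is ΔT = 327 − 290.3 = 36.70 K.
COP_Carnot = T_H/ΔT = 327.00/36.70 = 8.910.
Ẇ_min = Q̇/COP_Carnot = 28300/8.910 = 3176 Btu/h = 1.248 hp.

1.25 hp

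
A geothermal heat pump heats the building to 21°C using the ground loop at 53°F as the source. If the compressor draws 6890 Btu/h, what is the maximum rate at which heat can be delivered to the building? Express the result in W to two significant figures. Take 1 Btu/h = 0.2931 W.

In absolute terms T_C = 284.82 K and T_H = 294.15 K, so ΔT = 9.333 K.
COP_Carnot = T_H/ΔT = 294.15/9.333 = 31.52.
Q̇_max = COP_Carnot × Ẇ = 31.52 × 6890 Btu/h = 217100 Btu/h = 63650 W.

64000 W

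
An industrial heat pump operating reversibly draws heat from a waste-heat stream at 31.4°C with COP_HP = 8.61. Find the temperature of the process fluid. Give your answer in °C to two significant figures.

71 °C

COP_HP = T_H/(T_H − T_C) rearranges to T_H = COP·T_C/(COP − 1).
With T_C = 304.55 K, T_H = 8.61 × 304.55/7.610 = 344.57 K.
Converting, 344.57 K = 71.42°C.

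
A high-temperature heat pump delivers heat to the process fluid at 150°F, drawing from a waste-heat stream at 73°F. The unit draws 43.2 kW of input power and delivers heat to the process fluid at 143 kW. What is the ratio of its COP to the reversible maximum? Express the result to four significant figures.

COP_actual = Q̇_H/Ẇ = 143.0/43.20 = 3.310.
In absolute terms T_C = 295.93 K and T_H = 338.71 K, so ΔT = 42.78 K.
COP_Carnot = T_H/ΔT = 338.71/42.78 = 7.918.
η_II = COP_actual/COP_Carnot = 3.310/7.918 = 0.4181.

0.4181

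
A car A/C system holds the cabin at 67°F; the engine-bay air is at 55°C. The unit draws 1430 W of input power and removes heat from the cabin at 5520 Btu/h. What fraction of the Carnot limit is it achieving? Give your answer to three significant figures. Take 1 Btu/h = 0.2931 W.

0.137

Converting, Q̇_C = 5520 Btu/h = 1618 W, so COP_actual = Q̇_C/Ẇ = 1618/1430 = 1.131.
In absolute terms T_C = 292.59 K and T_H = 328.15 K, so ΔT = 35.56 K.
COP_Carnot = T_C/ΔT = 292.59/35.56 = 8.229.
η_II = COP_actual/COP_Carnot = 1.131/8.229 = 0.1375.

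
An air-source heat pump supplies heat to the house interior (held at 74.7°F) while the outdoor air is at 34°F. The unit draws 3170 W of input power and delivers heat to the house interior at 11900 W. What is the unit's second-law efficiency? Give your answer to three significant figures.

0.286

COP_actual = Q̇_H/Ẇ = 11900/3170 = 3.754.
In absolute terms T_C = 274.26 K and T_H = 296.87 K, so ΔT = 22.61 K.
COP_Carnot = T_H/ΔT = 296.87/22.61 = 13.13.
η_II = COP_actual/COP_Carnot = 3.754/13.13 = 0.2859.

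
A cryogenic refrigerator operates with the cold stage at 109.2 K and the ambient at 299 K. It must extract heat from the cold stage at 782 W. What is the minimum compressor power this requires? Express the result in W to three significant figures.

The reservoir spacing is ΔT = 299 − 109.2 = 189.8 K.
COP_Carnot = T_C/ΔT = 109.20/189.8 = 0.5753.
Ẇ_min = Q̇/COP_Carnot = 782.0/0.5753 = 1359 W.

1360 W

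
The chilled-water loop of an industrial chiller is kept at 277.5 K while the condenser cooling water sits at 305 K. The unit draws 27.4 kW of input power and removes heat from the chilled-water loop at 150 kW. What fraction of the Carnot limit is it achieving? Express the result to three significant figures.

COP_actual = Q̇_C/Ẇ = 150.0/27.40 = 5.474.
The reservoir spacing is ΔT = 305 − 277.5 = 27.50 K.
COP_Carnot = T_C/ΔT = 277.50/27.50 = 10.09.
η_II = COP_actual/COP_Carnot = 5.474/10.09 = 0.5425.

0.543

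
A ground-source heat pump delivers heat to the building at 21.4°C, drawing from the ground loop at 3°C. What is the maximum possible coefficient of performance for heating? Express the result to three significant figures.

16.0

In absolute terms T_C = 276.15 K and T_H = 294.55 K, so ΔT = 18.40 K.
For a reversible cycle, COP_Carnot = T_H/ΔT = 294.55/18.40 = 16.01.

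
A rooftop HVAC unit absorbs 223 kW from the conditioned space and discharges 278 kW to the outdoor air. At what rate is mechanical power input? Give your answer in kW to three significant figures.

55.0 kW

For a cyclic device the first law requires Q̇_H = Q̇_C + Ẇ.
Ẇ = Q̇_H − Q̇_C = 55.00 kW.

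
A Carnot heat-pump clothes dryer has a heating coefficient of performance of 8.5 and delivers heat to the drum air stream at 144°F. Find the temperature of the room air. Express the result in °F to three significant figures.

73.0 °F

COP_HP = T_H/(T_H − T_C) gives T_H − T_C = T_H/COP.
With T_H = 335.37 K, T_C = 335.37 × (1 − 1/8.5) = 295.92 K.
Converting, 295.92 K = 72.98°F.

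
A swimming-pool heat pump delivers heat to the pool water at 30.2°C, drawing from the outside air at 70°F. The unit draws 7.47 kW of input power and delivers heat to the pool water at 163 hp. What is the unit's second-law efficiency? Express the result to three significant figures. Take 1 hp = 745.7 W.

0.488

Converting, Q̇_H = 163.0 hp = 121.5 kW, so COP_actual = Q̇_H/Ẇ = 121.5/7.470 = 16.27.
In absolute terms T_C = 294.26 K and T_H = 303.35 K, so ΔT = 9.089 K.
COP_Carnot = T_H/ΔT = 303.35/9.089 = 33.38.
η_II = COP_actual/COP_Carnot = 16.27/33.38 = 0.4875.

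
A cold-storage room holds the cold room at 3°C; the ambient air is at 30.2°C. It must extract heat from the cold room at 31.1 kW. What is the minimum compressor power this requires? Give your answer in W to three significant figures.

In absolute terms T_C = 276.15 K and T_H = 303.35 K, so ΔT = 27.20 K.
COP_Carnot = T_C/ΔT = 276.15/27.20 = 10.15.
Ẇ_min = Q̇/COP_Carnot = 31.10/10.15 = 3.063 kW = 3063 W.

3060 W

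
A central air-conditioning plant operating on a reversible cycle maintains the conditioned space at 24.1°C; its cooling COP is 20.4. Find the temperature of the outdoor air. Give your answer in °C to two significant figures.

COP_R = T_C/(T_H − T_C) gives T_H − T_C = T_C/COP.
With T_C = 297.25 K, T_H = 297.25 × (1 + 1/20.4) = 311.82 K.
Converting, 311.82 K = 38.67°C.

39 °C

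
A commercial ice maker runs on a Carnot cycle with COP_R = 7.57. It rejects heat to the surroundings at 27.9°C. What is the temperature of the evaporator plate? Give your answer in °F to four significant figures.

For a Carnot refrigerator COP_R = T_C/(T_H − T_C), so T_C = COP·T_H/(1 + COP).
With T_H = 301.05 K, T_C = 7.57 × 301.05/8.570 = 265.92 K.
Converting, 265.92 K = 18.99°F.

18.99 °F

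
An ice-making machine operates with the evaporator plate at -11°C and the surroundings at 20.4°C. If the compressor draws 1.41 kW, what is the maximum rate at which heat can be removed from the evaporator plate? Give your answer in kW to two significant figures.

12 kW

In absolute terms T_C = 262.15 K and T_H = 293.55 K, so ΔT = 31.40 K.
COP_Carnot = T_C/ΔT = 262.15/31.40 = 8.349.
Q̇_max = COP_Carnot × Ẇ = 8.349 × 1.410 kW = 11.77 kW.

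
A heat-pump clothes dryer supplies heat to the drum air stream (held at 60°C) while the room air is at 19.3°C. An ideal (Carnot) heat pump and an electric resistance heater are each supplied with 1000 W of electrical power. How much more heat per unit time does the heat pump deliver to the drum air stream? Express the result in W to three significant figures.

In absolute terms T_C = 292.45 K and T_H = 333.15 K, so ΔT = 40.70 K.
COP_Carnot = T_H/ΔT = 333.15/40.70 = 8.186.
The heat pump delivers Q̇_H = COP × Ẇ = 8186 W; the resistance heater delivers Ẇ = 1000 W.
Extra = (COP − 1)·Ẇ = 7186 W.

7190 W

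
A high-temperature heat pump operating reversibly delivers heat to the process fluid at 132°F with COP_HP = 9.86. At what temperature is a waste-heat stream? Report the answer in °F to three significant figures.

72.0 °F

COP_HP = T_H/(T_H − T_C) gives T_H − T_C = T_H/COP.
With T_H = 328.71 K, T_C = 328.71 × (1 − 1/9.86) = 295.37 K.
Converting, 295.37 K = 71.99°F.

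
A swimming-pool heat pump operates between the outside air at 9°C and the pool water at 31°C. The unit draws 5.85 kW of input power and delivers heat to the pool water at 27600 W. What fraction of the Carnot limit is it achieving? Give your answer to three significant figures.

0.341

Converting, Q̇_H = 27600 W = 27.60 kW, so COP_actual = Q̇_H/Ẇ = 27.60/5.850 = 4.718.
In absolute terms T_C = 282.15 K and T_H = 304.15 K, so ΔT = 22.00 K.
COP_Carnot = T_H/ΔT = 304.15/22.00 = 13.83.
η_II = COP_actual/COP_Carnot = 4.718/13.83 = 0.3413.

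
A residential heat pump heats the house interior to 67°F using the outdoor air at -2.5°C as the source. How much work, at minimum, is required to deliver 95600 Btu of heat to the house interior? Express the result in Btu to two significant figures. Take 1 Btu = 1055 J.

7200 Btu

In absolute terms T_C = 270.65 K and T_H = 292.59 K, so ΔT = 21.94 K.
The reversible limit is COP_HP = T_H/ΔT = 13.33, so W_min = Q_H/COP = Q_H·ΔT/T_H.
W_min = 95600 × 21.94/292.59 = 7170 Btu.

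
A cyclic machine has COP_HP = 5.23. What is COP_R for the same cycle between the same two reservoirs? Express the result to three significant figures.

Since Q_H = Q_C + W for any cycle, COP_R = Q_C/W = Q_H/W − 1.
COP_R = 5.23 − 1 = 4.23.

4.23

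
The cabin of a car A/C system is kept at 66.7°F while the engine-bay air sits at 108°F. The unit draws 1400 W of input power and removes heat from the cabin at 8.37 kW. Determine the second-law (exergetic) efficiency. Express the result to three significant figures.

Converting, Q̇_C = 8.370 kW = 8370 W, so COP_actual = Q̇_C/Ẇ = 8370/1400 = 5.979.
In absolute terms T_C = 292.43 K and T_H = 315.37 K, so ΔT = 22.94 K.
COP_Carnot = T_C/ΔT = 292.43/22.94 = 12.75.
η_II = COP_actual/COP_Carnot = 5.979/12.75 = 0.4691.

0.469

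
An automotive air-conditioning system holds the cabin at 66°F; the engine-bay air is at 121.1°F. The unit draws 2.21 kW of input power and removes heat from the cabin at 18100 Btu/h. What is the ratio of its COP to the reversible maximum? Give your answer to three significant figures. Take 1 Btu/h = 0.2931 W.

Converting, Q̇_C = 18100 Btu/h = 5.305 kW, so COP_actual = Q̇_C/Ẇ = 5.305/2.210 = 2.401.
In absolute terms T_C = 292.04 K and T_H = 322.65 K, so ΔT = 30.61 K.
COP_Carnot = T_C/ΔT = 292.04/30.61 = 9.540.
η_II = COP_actual/COP_Carnot = 2.401/9.540 = 0.2516.

0.252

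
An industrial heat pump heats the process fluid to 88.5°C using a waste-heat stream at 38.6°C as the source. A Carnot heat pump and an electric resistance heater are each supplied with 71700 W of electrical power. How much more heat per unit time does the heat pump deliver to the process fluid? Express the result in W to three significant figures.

In absolute terms T_C = 311.75 K and T_H = 361.65 K, so ΔT = 49.90 K.
COP_Carnot = T_H/ΔT = 361.65/49.90 = 7.247.
The heat pump delivers Q̇_H = COP × Ẇ = 519600 W; the resistance heater delivers Ẇ = 71700 W.
Extra = (COP − 1)·Ẇ = 447900 W.

448000 W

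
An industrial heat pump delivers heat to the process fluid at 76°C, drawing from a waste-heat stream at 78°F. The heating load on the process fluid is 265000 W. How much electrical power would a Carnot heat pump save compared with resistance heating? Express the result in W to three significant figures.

In absolute terms T_C = 298.71 K and T_H = 349.15 K, so ΔT = 50.44 K.
COP_Carnot = T_H/ΔT = 349.15/50.44 = 6.921.
Resistance heating needs Ẇ_res = Q̇_H = 265000 W; the reversible heat pump needs only Ẇ_hp = Q̇_H/COP = 38290 W.
Saving = 265000 − 38290 = 226700 W.

227000 W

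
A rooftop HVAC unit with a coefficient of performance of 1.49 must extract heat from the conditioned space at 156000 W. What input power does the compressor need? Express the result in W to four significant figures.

Ẇ = Q̇_C/COP = 156000/1.49 = 104700 W.

104700 W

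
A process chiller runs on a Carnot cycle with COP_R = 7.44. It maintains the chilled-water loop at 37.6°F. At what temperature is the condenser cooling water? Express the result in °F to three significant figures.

104 °F

COP_R = T_C/(T_H − T_C) gives T_H − T_C = T_C/COP.
With T_C = 276.26 K, T_H = 276.26 × (1 + 1/7.44) = 313.39 K.
Converting, 313.39 K = 104.44°F.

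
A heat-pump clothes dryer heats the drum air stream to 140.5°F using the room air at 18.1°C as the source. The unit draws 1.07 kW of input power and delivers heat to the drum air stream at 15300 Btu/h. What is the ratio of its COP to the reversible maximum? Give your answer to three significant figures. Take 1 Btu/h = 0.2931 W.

0.530

Converting, Q̇_H = 15300 Btu/h = 4.484 kW, so COP_actual = Q̇_H/Ẇ = 4.484/1.070 = 4.191.
In absolute terms T_C = 291.25 K and T_H = 333.43 K, so ΔT = 42.18 K.
COP_Carnot = T_H/ΔT = 333.43/42.18 = 7.905.
η_II = COP_actual/COP_Carnot = 4.191/7.905 = 0.5302.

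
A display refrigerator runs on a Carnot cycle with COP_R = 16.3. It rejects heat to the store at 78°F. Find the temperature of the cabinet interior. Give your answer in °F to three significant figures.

46.9 °F

For a Carnot refrigerator COP_R = T_C/(T_H − T_C), so T_C = COP·T_H/(1 + COP).
With T_H = 298.71 K, T_C = 16.3 × 298.71/17.30 = 281.44 K.
Converting, 281.44 K = 46.92°F.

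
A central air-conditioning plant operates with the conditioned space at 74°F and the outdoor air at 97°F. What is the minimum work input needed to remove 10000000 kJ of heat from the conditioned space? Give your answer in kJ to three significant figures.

In absolute terms T_C = 296.48 K and T_H = 309.26 K, so ΔT = 12.78 K.
The reversible limit is COP_R = T_C/ΔT = 23.20, so W_min = Q_C/COP = Q_C·ΔT/T_C.
W_min = 10000000 × 12.78/296.48 = 431000 kJ.

431000 kJ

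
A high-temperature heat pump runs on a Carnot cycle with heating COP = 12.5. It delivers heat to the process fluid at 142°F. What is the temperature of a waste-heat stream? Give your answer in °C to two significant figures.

COP_HP = T_H/(T_H − T_C) gives T_H − T_C = T_H/COP.
With T_H = 334.26 K, T_C = 334.26 × (1 − 1/12.5) = 307.52 K.
Converting, 307.52 K = 34.37°C.

34 °C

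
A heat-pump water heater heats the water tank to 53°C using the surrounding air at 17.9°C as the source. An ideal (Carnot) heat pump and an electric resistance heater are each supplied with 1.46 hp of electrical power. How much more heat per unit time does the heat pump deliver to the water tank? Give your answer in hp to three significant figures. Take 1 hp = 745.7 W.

In absolute terms T_C = 291.05 K and T_H = 326.15 K, so ΔT = 35.10 K.
COP_Carnot = T_H/ΔT = 326.15/35.10 = 9.292.
The heat pump delivers Q̇_H = COP × Ẇ = 13.57 hp; the resistance heater delivers Ẇ = 1.460 hp.
Extra = (COP − 1)·Ẇ = 12.11 hp.

12.1 hp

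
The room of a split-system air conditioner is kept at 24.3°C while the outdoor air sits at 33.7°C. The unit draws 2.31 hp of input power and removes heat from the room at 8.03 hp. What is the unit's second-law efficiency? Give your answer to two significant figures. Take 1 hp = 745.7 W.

COP_actual = Q̇_C/Ẇ = 8.030/2.310 = 3.476.
In absolute terms T_C = 297.45 K and T_H = 306.85 K, so ΔT = 9.400 K.
COP_Carnot = T_C/ΔT = 297.45/9.400 = 31.64.
η_II = COP_actual/COP_Carnot = 3.476/31.64 = 0.1099.

0.11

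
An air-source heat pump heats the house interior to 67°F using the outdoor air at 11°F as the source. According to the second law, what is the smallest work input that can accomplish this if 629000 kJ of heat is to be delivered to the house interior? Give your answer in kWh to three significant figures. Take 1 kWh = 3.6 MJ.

18.6 kWh

In absolute terms T_C = 261.48 K and T_H = 292.59 K, so ΔT = 31.11 K.
The reversible limit is COP_HP = T_H/ΔT = 9.405, so W_min = Q_H/COP = Q_H·ΔT/T_H.
W_min = 629000 × 31.11/292.59 = 66880 kJ = 18.58 kWh.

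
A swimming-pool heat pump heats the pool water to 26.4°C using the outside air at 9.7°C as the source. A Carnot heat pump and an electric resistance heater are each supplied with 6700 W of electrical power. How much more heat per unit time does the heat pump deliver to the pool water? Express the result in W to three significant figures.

In absolute terms T_C = 282.85 K and T_H = 299.55 K, so ΔT = 16.70 K.
COP_Carnot = T_H/ΔT = 299.55/16.70 = 17.94.
The heat pump delivers Q̇_H = COP × Ẇ = 120200 W; the resistance heater delivers Ẇ = 6700 W.
Extra = (COP − 1)·Ẇ = 113500 W.

113000 W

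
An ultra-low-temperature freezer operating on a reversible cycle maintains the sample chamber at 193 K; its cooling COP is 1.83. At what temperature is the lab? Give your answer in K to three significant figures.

COP_R = T_C/(T_H − T_C) gives T_H − T_C = T_C/COP.
With T_C = 193.00 K, T_H = 193.00 × (1 + 1/1.83) = 298.46 K.

298 K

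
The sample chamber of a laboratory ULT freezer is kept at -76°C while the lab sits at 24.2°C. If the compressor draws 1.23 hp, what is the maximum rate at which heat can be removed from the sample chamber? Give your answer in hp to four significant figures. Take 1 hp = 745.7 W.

In absolute terms T_C = 197.15 K and T_H = 297.35 K, so ΔT = 100.2 K.
COP_Carnot = T_C/ΔT = 197.15/100.2 = 1.968.
Q̇_max = COP_Carnot × Ẇ = 1.968 × 1.230 hp = 2.420 hp.

2.420 hp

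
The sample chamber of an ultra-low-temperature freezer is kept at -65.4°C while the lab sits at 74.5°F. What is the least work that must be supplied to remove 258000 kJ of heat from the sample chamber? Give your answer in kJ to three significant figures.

111000 kJ

In absolute terms T_C = 207.75 K and T_H = 296.76 K, so ΔT = 89.01 K.
The reversible limit is COP_R = T_C/ΔT = 2.334, so W_min = Q_C/COP = Q_C·ΔT/T_C.
W_min = 258000 × 89.01/207.75 = 110500 kJ.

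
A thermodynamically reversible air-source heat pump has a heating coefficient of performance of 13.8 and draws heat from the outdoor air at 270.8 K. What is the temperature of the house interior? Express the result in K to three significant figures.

292 K

COP_HP = T_H/(T_H − T_C) rearranges to T_H = COP·T_C/(COP − 1).
With T_C = 270.80 K, T_H = 13.8 × 270.80/12.80 = 291.96 K.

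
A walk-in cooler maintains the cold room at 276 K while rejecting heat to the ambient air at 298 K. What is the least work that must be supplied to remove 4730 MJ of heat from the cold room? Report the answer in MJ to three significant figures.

The reservoir spacing is ΔT = 298 − 276 = 22.00 K.
The reversible limit is COP_R = T_C/ΔT = 12.55, so W_min = Q_C/COP = Q_C·ΔT/T_C.
W_min = 4730 × 22.00/276.00 = 377.0 MJ.

377 MJ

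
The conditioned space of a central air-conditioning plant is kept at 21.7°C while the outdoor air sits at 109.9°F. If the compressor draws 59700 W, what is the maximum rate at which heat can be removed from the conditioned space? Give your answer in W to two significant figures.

820000 W

In absolute terms T_C = 294.85 K and T_H = 316.43 K, so ΔT = 21.58 K.
COP_Carnot = T_C/ΔT = 294.85/21.58 = 13.66.
Q̇_max = COP_Carnot × Ẇ = 13.66 × 59700 W = 815800 W.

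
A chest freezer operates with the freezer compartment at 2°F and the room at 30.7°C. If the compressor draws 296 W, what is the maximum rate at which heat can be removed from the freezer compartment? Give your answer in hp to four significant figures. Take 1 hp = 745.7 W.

In absolute terms T_C = 256.48 K and T_H = 303.85 K, so ΔT = 47.37 K.
COP_Carnot = T_C/ΔT = 256.48/47.37 = 5.415.
Q̇_max = COP_Carnot × Ẇ = 5.415 × 296.0 W = 1603 W = 2.149 hp.

2.149 hp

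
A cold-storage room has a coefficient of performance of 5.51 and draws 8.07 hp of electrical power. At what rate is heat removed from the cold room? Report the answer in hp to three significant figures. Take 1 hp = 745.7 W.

44.5 hp

Q̇_C = COP × Ẇ = 5.51 × 8.070 = 44.47 hp.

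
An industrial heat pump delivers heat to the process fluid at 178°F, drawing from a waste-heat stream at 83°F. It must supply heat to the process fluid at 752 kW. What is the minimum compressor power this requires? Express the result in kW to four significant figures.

In absolute terms T_C = 301.48 K and T_H = 354.26 K, so ΔT = 52.78 K.
COP_Carnot = T_H/ΔT = 354.26/52.78 = 6.712.
Ẇ_min = Q̇/COP_Carnot = 752.0/6.712 = 112.0 kW.

112.0 kW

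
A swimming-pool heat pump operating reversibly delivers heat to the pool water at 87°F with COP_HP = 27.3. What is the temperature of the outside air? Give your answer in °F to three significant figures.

67.0 °F

COP_HP = T_H/(T_H − T_C) gives T_H − T_C = T_H/COP.
With T_H = 303.71 K, T_C = 303.71 × (1 − 1/27.3) = 292.58 K.
Converting, 292.58 K = 66.98°F.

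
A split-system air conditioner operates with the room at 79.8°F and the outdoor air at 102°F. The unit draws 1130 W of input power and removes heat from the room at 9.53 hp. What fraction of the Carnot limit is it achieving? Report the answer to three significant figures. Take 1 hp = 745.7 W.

0.259

Converting, Q̇_C = 9.530 hp = 7107 W, so COP_actual = Q̇_C/Ẇ = 7107/1130 = 6.289.
In absolute terms T_C = 299.71 K and T_H = 312.04 K, so ΔT = 12.33 K.
COP_Carnot = T_C/ΔT = 299.71/12.33 = 24.30.
η_II = COP_actual/COP_Carnot = 6.289/24.30 = 0.2588.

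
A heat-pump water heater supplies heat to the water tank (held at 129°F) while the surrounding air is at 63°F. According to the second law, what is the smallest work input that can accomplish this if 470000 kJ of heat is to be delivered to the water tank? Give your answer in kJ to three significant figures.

In absolute terms T_C = 290.37 K and T_H = 327.04 K, so ΔT = 36.67 K.
The reversible limit is COP_HP = T_H/ΔT = 8.919, so W_min = Q_H/COP = Q_H·ΔT/T_H.
W_min = 470000 × 36.67/327.04 = 52700 kJ.

52700 kJ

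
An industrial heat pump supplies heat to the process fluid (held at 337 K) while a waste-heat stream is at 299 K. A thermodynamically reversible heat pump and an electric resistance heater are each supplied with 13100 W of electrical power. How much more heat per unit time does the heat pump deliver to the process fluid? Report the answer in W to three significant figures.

103000 W

The reservoir spacing is ΔT = 337 − 299 = 38.00 K.
COP_Carnot = T_H/ΔT = 337.00/38.00 = 8.868.
The heat pump delivers Q̇_H = COP × Ẇ = 116200 W; the resistance heater delivers Ẇ = 13100 W.
Extra = (COP − 1)·Ẇ = 103100 W.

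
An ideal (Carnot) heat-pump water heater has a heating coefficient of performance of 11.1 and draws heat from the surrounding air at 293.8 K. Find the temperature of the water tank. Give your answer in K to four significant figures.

322.9 K

COP_HP = T_H/(T_H − T_C) rearranges to T_H = COP·T_C/(COP − 1).
With T_C = 293.80 K, T_H = 11.1 × 293.80/10.10 = 322.89 K.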